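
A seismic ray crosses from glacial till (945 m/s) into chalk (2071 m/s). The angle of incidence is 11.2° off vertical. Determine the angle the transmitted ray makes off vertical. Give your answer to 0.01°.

25.19°

sin θ₁/V₁ = sin θ₂/V₂ ⇒ sin θ₂ = 2071·sin 11.2°/945 = 2071·0.1942/945 = 0.4257.
θ₂ = sin⁻¹(0.4257) = 25.19° (from vertical).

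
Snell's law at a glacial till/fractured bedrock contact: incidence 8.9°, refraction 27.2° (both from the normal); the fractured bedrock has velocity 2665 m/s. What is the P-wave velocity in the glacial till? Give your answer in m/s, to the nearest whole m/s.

902 m/s

sin 8.9° = 0.1547; sin 27.2° = 0.4571.
V₁ = V₂·(sin θ₁/sin θ₂) = 2665·(0.1547/0.4571) = 902.00 m/s.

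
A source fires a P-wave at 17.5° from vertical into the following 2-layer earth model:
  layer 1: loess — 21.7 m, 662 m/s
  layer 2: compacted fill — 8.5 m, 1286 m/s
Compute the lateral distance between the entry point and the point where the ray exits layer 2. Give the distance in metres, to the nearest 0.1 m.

13.0 m

Apply Snell's law at each interface; in layer i the horizontal offset is hᵢ·tan θᵢ.
Layer 1: θ = 17.50°; offset = 21.7·tan 17.50° = 6.842 m.
Layer 2: sin θ = 1286·sin 17.5°/662 = 0.5842, θ = 35.74°; offset = 8.5·tan 35.74° = 6.118 m.
Summing the layer offsets gives 12.960 m.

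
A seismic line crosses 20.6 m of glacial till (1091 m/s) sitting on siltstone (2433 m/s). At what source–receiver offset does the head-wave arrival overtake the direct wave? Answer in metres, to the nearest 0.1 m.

x_cross = 2h·√((V₂+V₁)/(V₂−V₁)).
(V₂+V₁)/(V₂−V₁) = (2433+1091)/(2433−1091) = 2.6259; √ = 1.6205.
x_cross = 2·20.6·1.6205 = 66.76 m.

66.8 m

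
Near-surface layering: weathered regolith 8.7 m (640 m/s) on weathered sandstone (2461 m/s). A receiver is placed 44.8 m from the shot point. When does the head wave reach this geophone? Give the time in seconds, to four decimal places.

θ_c = arcsin(V₁/V₂) = arcsin(640/2461) = 15.07°, cos θ_c = 0.9656.
Intercept time tᵢ = 2h cos θ_c / V₁ = 2·8.7·0.9656/640 = 0.02625 s.
t = x/V₂ + tᵢ = 44.8/2461 + 0.02625 = 0.04446 s.

0.0445 s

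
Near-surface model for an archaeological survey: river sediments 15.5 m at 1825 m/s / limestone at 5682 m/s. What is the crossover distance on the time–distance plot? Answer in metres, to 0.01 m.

θ_c = arcsin(1825/5682) = 18.73°, so cos θ_c = 0.9470 and tᵢ = 2h cos θ_c/V₁ = 0.0161 s.
At crossover x/V₁ = x/V₂ + tᵢ ⇒ x = tᵢ/(1/V₁ − 1/V₂) = 0.01609/(5.4795e-04 − 1.7599e-04) = 43.25 m.

43.25 m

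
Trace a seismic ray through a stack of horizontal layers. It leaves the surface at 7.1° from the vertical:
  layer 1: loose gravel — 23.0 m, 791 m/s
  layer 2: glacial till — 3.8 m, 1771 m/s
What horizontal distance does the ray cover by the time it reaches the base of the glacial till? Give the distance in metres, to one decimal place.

Apply Snell's law at each interface; in layer i the horizontal offset is hᵢ·tan θᵢ.
Layer 1: θ = 7.10°; offset = 23.0·tan 7.10° = 2.865 m.
Layer 2: sin θ = 1771·sin 7.1°/791 = 0.2767, θ = 16.07°; offset = 3.8·tan 16.07° = 1.094 m.
Total horizontal offset = 3.959 m.

4.0 m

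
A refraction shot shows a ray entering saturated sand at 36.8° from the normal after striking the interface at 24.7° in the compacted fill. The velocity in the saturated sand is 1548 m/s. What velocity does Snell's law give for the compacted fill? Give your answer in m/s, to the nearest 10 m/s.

Snell's law: sin 24.7°/V₁ = sin 36.8°/V₂.
V₁ = V₂·sin 24.7°/sin 36.8° = 1548 × 0.6976 = 1079.85 m/s.

1080 m/s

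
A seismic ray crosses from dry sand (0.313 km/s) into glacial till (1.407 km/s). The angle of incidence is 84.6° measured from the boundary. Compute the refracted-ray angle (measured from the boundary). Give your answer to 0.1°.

65.0°

Angle from the normal: 90° − 84.6° = 5.4°.
sin θ₁/V₁ = sin θ₂/V₂ ⇒ sin θ₂ = 1.407·sin 5.4°/0.313 = 1.407·0.0941/0.313 = 0.4230.
θ₂ = arcsin 0.4230 = 25.03° from the normal.
From the interface: 90° − 25.03° = 64.97°.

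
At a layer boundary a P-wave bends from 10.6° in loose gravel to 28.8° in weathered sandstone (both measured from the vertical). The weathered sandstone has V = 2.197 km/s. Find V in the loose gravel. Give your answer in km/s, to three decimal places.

0.839 km/s

Snell's law: sin 10.6°/V₁ = sin 28.8°/V₂.
V₁ = V₂·sin 10.6°/sin 28.8° = 2.197 × 0.3818 = 0.839 km/s.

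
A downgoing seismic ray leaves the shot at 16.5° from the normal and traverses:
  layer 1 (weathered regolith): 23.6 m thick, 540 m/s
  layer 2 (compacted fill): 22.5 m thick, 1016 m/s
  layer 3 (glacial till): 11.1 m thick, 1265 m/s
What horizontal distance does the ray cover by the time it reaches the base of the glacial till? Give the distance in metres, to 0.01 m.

Ray parameter p = sin 16.5° / 540 m/s = 5.2595e-04 s/m.
Layer 1: θ = 16.50°; offset = 23.6·tan 16.50° = 6.9906 m.
Layer 2: sin θ = p·1016 = 0.5344 → θ = 32.30°; offset = 22.5·tan 32.30° = 14.2246 m.
Layer 3: sin θ = p·1265 = 0.6653 → θ = 41.71°; offset = 11.1·tan 41.71° = 9.8925 m.
Σ offsets = 31.1076 m.

31.11 m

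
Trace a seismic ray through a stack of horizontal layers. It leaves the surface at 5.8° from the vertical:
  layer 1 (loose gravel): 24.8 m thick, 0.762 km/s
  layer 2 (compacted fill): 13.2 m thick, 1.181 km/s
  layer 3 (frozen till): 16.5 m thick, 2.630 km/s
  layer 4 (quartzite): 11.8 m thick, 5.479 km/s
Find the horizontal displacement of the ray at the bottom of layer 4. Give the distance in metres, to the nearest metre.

23 m

Apply Snell's law at each interface; in layer i the horizontal offset is hᵢ·tan θᵢ.
Layer 1: θ = 5.80°; offset = 24.8·tan 5.80° = 2.519 m.
Layer 2: sin θ = 1.181·sin 5.8°/0.762 = 0.1566, θ = 9.01°; offset = 13.2·tan 9.01° = 2.093 m.
Layer 3: sin θ = 2.630·sin 5.8°/0.762 = 0.3488, θ = 20.41°; offset = 16.5·tan 20.41° = 6.141 m.
Layer 4: sin θ = 5.479·sin 5.8°/0.762 = 0.7266, θ = 46.60°; offset = 11.8·tan 46.60° = 12.480 m.
Summing the layer offsets gives 23.233 m.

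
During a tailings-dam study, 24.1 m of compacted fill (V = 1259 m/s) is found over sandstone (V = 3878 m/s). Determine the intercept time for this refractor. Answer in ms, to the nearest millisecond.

36 ms

tᵢ = 2h·√(V₂²−V₁²)/(V₁V₂).
√(V₂²−V₁²) = √(3878²−1259²) = 3667.9 m/s.
tᵢ = 2·24.1·3667.9/(1259·3878) = 0.03621 s.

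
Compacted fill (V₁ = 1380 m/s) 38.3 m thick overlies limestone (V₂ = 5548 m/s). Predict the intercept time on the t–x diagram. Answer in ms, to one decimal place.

53.8 ms

tᵢ = 2h·√(V₂²−V₁²)/(V₁V₂).
√(V₂²−V₁²) = √(5548²−1380²) = 5373.6 m/s.
tᵢ = 2·38.3·5373.6/(1380·5548) = 0.05376 s.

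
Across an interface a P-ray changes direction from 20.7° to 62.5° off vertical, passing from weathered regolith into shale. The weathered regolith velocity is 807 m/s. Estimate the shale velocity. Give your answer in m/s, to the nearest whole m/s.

2025 m/s

Snell's law: sin 20.7°/V₁ = sin 62.5°/V₂.
V₂ = V₁·sin 62.5°/sin 20.7° = 807 × 2.5094 = 2025.09 m/s.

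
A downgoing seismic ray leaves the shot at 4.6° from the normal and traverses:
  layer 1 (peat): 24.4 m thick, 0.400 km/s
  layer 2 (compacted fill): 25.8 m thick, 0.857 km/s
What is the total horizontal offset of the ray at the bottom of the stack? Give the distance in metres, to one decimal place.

6.5 m

Apply Snell's law at each interface; in layer i the horizontal offset is hᵢ·tan θᵢ.
Layer 1: θ = 4.60°; offset = 24.4·tan 4.60° = 1.963 m.
Layer 2: sin θ = 0.857·sin 4.6°/0.400 = 0.1718, θ = 9.89°; offset = 25.8·tan 9.89° = 4.500 m.
Total horizontal offset = 6.463 m.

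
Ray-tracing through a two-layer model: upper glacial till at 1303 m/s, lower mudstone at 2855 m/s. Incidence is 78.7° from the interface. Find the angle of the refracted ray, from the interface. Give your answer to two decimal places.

Angle from the normal: 90° − 78.7° = 11.3°.
sin θ₁/V₁ = sin θ₂/V₂ ⇒ sin θ₂ = 2855·sin 11.3°/1303 = 2855·0.1959/1303 = 0.4293.
θ₂ = sin⁻¹(0.4293) = 25.43° (from vertical).
From the interface: 90° − 25.43° = 64.57°.

64.57°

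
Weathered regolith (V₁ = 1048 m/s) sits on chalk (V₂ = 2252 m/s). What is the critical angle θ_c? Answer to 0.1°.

Critical incidence: sin θ_c = V₁/V₂ = 1048/2252 = 0.4654.
θ_c = arcsin 0.4654 = 27.73°.

27.7°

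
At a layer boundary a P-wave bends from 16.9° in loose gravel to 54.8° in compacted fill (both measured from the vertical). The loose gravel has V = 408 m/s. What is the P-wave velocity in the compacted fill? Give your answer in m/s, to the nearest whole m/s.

sin 16.9° = 0.2907; sin 54.8° = 0.8171.
V₂ = V₁·(sin θ₂/sin θ₁) = 408·(0.8171/0.2907) = 1146.86 m/s.

1147 m/s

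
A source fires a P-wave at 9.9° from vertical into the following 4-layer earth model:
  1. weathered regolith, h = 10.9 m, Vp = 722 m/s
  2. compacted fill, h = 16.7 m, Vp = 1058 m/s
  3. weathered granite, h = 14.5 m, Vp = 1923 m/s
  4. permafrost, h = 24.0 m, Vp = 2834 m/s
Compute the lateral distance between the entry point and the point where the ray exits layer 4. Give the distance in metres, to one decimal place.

35.7 m

Apply Snell's law at each interface; in layer i the horizontal offset is hᵢ·tan θᵢ.
Layer 1: θ = 9.90°; offset = 10.9·tan 9.90° = 1.902 m.
Layer 2: sin θ = 1058·sin 9.9°/722 = 0.2519, θ = 14.59°; offset = 16.7·tan 14.59° = 4.348 m.
Layer 3: sin θ = 1923·sin 9.9°/722 = 0.4579, θ = 27.25°; offset = 14.5·tan 27.25° = 7.469 m.
Layer 4: sin θ = 2834·sin 9.9°/722 = 0.6749, θ = 42.44°; offset = 24.0·tan 42.44° = 21.948 m.
Summing the layer offsets gives 35.667 m.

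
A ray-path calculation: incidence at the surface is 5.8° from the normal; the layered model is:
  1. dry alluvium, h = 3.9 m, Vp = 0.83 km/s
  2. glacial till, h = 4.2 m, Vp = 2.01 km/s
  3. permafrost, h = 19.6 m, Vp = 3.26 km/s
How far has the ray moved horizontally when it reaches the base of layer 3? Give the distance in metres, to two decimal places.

9.93 m

p = sin θ₁/V₁ = sin 5.8°/0.83 = 1.2175e-01 s/km is conserved through the stack.
Layer 1: θ = 5.80°; offset = 3.9·tan 5.80° = 0.3961 m.
Layer 2: sin θ = p·2.01 = 0.2447 → θ = 14.17°; offset = 4.2·tan 14.17° = 1.0601 m.
Layer 3: sin θ = p·3.26 = 0.3969 → θ = 23.39°; offset = 19.6·tan 23.39° = 8.4759 m.
Summing the layer offsets gives 9.9321 m.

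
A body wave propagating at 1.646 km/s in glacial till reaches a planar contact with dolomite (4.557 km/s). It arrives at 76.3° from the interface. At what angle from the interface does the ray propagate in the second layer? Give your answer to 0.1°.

Angle from the normal: 90° − 76.3° = 13.7°.
sin θ₁/V₁ = sin θ₂/V₂ ⇒ sin θ₂ = 4.557·sin 13.7°/1.646 = 4.557·0.2368/1.646 = 0.6557.
θ₂ = arcsin 0.6557 = 40.97° from the normal.
From the interface: 90° − 40.97° = 49.03°.

49.0°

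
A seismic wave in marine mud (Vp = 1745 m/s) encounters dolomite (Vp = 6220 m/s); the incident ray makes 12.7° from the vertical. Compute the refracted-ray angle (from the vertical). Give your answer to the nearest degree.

52°

sin θ₁/V₁ = sin θ₂/V₂ ⇒ sin θ₂ = 6220·sin 12.7°/1745 = 6220·0.2198/1745 = 0.7836.
θ₂ = sin⁻¹(0.7836) = 51.59° (from vertical).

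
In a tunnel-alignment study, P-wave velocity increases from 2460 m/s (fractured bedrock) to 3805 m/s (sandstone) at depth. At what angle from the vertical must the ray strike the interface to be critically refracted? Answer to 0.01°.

40.28°

Critical incidence: sin θ_c = V₁/V₂ = 2460/3805 = 0.6465.
θ_c = arcsin 0.6465 = 40.28°.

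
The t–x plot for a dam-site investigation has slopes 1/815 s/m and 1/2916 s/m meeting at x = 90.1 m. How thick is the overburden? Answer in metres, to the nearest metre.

34 m

x_cross = 2h·√((V₂+V₁)/(V₂−V₁)) → h = x_cross / (2·√((V₂+V₁)/(V₂−V₁))).
√((V₂+V₁)/(V₂−V₁)) = √((2916+815)/(2916−815)) = 1.3326.
h = 90.1 / (2·1.3326) = 33.81 m.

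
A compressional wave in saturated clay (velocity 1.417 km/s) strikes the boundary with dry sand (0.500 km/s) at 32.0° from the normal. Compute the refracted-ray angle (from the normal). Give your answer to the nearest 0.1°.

10.8°

Snell's law: sin θ₂ = (V₂/V₁)·sin θ₁ = (0.500/1.417)·sin 32.0° = 0.1870.
θ₂ = sin⁻¹(0.1870) = 10.78° (from vertical).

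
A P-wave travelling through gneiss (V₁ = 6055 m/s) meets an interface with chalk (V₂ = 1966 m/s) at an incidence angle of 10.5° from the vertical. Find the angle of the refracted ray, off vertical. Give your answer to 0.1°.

sin θ₁/V₁ = sin θ₂/V₂ ⇒ sin θ₂ = 1966·sin 10.5°/6055 = 1966·0.1822/6055 = 0.0592.
θ₂ = arcsin 0.0592 = 3.39° from the normal.

3.4°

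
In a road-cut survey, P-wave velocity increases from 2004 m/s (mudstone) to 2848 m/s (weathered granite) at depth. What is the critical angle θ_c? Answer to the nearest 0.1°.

44.7°

Critical incidence: sin θ_c = V₁/V₂ = 2004/2848 = 0.7037.
θ_c = arcsin 0.7037 = 44.72°.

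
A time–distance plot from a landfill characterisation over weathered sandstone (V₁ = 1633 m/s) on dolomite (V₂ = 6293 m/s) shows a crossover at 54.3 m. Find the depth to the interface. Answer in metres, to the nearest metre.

x_cross = 2h·√((V₂+V₁)/(V₂−V₁)) → h = x_cross / (2·√((V₂+V₁)/(V₂−V₁))).
√((V₂+V₁)/(V₂−V₁)) = √((6293+1633)/(6293−1633)) = 1.3042.
h = 54.3 / (2·1.3042) = 20.82 m.

21 m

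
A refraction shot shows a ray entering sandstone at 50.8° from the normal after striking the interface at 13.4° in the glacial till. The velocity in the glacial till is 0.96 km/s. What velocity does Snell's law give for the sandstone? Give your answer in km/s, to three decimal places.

3.210 km/s

Snell's law: sin 13.4°/V₁ = sin 50.8°/V₂.
V₂ = V₁·sin 50.8°/sin 13.4° = 0.96 × 3.3439 = 3.210 km/s.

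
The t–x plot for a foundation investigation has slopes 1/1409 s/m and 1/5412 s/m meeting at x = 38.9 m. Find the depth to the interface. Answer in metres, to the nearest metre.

15 m

x_cross = 2h·√((V₂+V₁)/(V₂−V₁)) → h = x_cross / (2·√((V₂+V₁)/(V₂−V₁))).
√((V₂+V₁)/(V₂−V₁)) = √((5412+1409)/(5412−1409)) = 1.3054.
h = 38.9 / (2·1.3054) = 14.90 m.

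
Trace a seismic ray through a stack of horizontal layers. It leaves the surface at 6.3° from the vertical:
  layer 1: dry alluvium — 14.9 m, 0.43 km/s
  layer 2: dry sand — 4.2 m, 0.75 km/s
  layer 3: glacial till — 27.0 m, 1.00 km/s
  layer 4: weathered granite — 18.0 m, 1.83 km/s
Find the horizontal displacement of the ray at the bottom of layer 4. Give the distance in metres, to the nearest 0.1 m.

Apply Snell's law at each interface; in layer i the horizontal offset is hᵢ·tan θᵢ.
Layer 1: θ = 6.30°; offset = 14.9·tan 6.30° = 1.645 m.
Layer 2: sin θ = 0.75·sin 6.3°/0.43 = 0.1914, θ = 11.03°; offset = 4.2·tan 11.03° = 0.819 m.
Layer 3: sin θ = 1.00·sin 6.3°/0.43 = 0.2552, θ = 14.79°; offset = 27.0·tan 14.79° = 7.126 m.
Layer 4: sin θ = 1.83·sin 6.3°/0.43 = 0.4670, θ = 27.84°; offset = 18.0·tan 27.84° = 9.507 m.
Summing the layer offsets gives 19.097 m.

19.1 m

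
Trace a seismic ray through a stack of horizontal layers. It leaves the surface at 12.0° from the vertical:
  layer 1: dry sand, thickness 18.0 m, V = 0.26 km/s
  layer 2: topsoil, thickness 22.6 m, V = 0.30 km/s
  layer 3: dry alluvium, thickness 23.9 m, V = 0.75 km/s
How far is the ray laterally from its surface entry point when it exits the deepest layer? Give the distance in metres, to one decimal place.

Apply Snell's law at each interface; in layer i the horizontal offset is hᵢ·tan θᵢ.
Layer 1: θ = 12.00°; offset = 18.0·tan 12.00° = 3.826 m.
Layer 2: sin θ = 0.30·sin 12.0°/0.26 = 0.2399, θ = 13.88°; offset = 22.6·tan 13.88° = 5.585 m.
Layer 3: sin θ = 0.75·sin 12.0°/0.26 = 0.5997, θ = 36.85°; offset = 23.9·tan 36.85° = 17.913 m.
Σ offsets = 27.324 m.

27.3 m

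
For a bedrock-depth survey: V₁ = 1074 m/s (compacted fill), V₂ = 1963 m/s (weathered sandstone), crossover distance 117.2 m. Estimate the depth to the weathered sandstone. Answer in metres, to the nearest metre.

32 m

h = (x_cross/2)·√((V₂−V₁)/(V₂+V₁)).
(V₂−V₁)/(V₂+V₁) = (1963−1074)/(1963+1074) = 0.2927; √ = 0.5410.
h = (117.2/2)·0.5410 = 31.70 m.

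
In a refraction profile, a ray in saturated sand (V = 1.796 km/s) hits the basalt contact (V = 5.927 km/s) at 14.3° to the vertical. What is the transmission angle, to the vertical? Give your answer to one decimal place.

sin θ₁/V₁ = sin θ₂/V₂ ⇒ sin θ₂ = 5.927·sin 14.3°/1.796 = 5.927·0.2470/1.796 = 0.8151.
θ₂ = arcsin 0.8151 = 54.60° from the normal.

54.6°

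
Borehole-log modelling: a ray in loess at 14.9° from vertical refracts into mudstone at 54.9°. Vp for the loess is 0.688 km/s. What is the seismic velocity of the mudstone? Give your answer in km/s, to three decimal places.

sin 14.9° = 0.2571; sin 54.9° = 0.8181.
V₂ = V₁·(sin θ₂/sin θ₁) = 0.688·(0.8181/0.2571) = 2.189 km/s.

2.189 km/s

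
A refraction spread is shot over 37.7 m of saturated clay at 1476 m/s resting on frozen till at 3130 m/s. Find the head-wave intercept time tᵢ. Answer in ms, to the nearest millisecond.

tᵢ = 2h·√(V₂²−V₁²)/(V₁V₂).
√(V₂²−V₁²) = √(3130²−1476²) = 2760.1 m/s.
tᵢ = 2·37.7·2760.1/(1476·3130) = 0.04505 s.

45 ms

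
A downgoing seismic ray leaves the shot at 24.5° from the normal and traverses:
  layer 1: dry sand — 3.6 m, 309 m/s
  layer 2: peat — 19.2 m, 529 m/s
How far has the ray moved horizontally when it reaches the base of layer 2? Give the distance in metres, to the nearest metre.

21 m

p = sin θ₁/V₁ = sin 24.5°/309 = 1.3420e-03 s/m is conserved through the stack.
Layer 1: θ = 24.50°; offset = 3.6·tan 24.50° = 1.641 m.
Layer 2: sin θ = p·529 = 0.7099 → θ = 45.23°; offset = 19.2·tan 45.23° = 19.355 m.
Summing the layer offsets gives 20.996 m.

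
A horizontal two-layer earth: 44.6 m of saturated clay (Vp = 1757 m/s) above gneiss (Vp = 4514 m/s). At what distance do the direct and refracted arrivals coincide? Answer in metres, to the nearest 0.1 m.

x_cross = 2h·√((V₂+V₁)/(V₂−V₁)).
(V₂+V₁)/(V₂−V₁) = (4514+1757)/(4514−1757) = 2.2746; √ = 1.5082.
x_cross = 2·44.6·1.5082 = 134.53 m.

134.5 m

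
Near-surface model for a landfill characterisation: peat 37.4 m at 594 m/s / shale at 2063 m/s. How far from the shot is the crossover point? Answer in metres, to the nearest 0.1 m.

100.6 m

θ_c = arcsin(594/2063) = 16.73°, so cos θ_c = 0.9577 and tᵢ = 2h cos θ_c/V₁ = 0.1206 s.
At crossover x/V₁ = x/V₂ + tᵢ ⇒ x = tᵢ/(1/V₁ − 1/V₂) = 0.12059/(1.6835e-03 − 4.8473e-04) = 100.60 m.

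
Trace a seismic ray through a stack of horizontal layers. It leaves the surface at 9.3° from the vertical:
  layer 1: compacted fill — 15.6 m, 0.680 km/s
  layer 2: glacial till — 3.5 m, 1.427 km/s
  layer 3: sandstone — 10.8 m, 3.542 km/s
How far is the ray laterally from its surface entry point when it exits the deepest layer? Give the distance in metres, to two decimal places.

Apply Snell's law at each interface; in layer i the horizontal offset is hᵢ·tan θᵢ.
Layer 1: θ = 9.30°; offset = 15.6·tan 9.30° = 2.5546 m.
Layer 2: sin θ = 1.427·sin 9.3°/0.680 = 0.3391, θ = 19.82°; offset = 3.5·tan 19.82° = 1.2617 m.
Layer 3: sin θ = 3.542·sin 9.3°/0.680 = 0.8418, θ = 57.33°; offset = 10.8·tan 57.33° = 16.8402 m.
Σ offsets = 20.6565 m.

20.66 m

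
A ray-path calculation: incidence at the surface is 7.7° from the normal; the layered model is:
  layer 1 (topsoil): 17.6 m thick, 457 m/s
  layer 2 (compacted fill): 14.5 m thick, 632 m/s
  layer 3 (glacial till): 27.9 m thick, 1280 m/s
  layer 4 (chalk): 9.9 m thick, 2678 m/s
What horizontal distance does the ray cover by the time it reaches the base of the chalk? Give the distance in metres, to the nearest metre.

Apply Snell's law at each interface; in layer i the horizontal offset is hᵢ·tan θᵢ.
Layer 1: θ = 7.70°; offset = 17.6·tan 7.70° = 2.380 m.
Layer 2: sin θ = 632·sin 7.7°/457 = 0.1853, θ = 10.68°; offset = 14.5·tan 10.68° = 2.734 m.
Layer 3: sin θ = 1280·sin 7.7°/457 = 0.3753, θ = 22.04°; offset = 27.9·tan 22.04° = 11.296 m.
Layer 4: sin θ = 2678·sin 7.7°/457 = 0.7852, θ = 51.73°; offset = 9.9·tan 51.73° = 12.551 m.
Total horizontal offset = 28.961 m.

29 m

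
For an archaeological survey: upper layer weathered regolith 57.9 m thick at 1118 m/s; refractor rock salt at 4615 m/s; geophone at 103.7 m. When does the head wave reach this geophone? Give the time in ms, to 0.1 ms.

123.0 ms

θ_c = arcsin(V₁/V₂) = arcsin(1118/4615) = 14.02°, cos θ_c = 0.9702.
Intercept time tᵢ = 2h cos θ_c / V₁ = 2·57.9·0.9702/1118 = 0.10049 s.
t = x/V₂ + tᵢ = 103.7/4615 + 0.10049 = 0.12296 s.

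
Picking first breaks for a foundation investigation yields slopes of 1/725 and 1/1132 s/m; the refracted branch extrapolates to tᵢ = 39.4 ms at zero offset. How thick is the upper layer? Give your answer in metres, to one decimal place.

18.6 m

θ_c = arcsin(725/1132) = 39.83°; cos θ_c = 0.7680.
tᵢ = 2h cos θ_c/V₁ ⇒ h = tᵢ·V₁/(2 cos θ_c) = 0.0394·725/(2·0.7680) = 18.60 m.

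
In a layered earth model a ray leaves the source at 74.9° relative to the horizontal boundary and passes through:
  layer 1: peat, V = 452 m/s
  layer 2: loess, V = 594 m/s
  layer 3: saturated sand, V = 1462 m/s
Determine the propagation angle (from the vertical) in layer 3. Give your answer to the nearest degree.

From the normal: θ₁ = 90° − 74.9° = 15.1°.
Ray parameter p = sin 15.1° / 452 = 5.7634e-04 s/m.
sin θ_3 = p·V_3 = 5.7634e-04 × 1462 = 0.8426.
θ_3 = arcsin 0.8426 = 57.42°.

57°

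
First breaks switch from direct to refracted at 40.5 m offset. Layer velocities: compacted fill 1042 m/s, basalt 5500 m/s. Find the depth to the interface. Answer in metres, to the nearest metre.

h = (x_cross/2)·√((V₂−V₁)/(V₂+V₁)).
(V₂−V₁)/(V₂+V₁) = (5500−1042)/(5500+1042) = 0.6814; √ = 0.8255.
h = (40.5/2)·0.8255 = 16.72 m.

17 m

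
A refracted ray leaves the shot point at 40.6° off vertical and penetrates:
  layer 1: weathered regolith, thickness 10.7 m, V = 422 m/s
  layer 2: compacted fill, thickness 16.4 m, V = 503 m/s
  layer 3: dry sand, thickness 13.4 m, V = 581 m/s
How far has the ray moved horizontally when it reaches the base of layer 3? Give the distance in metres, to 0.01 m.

56.36 m

Apply Snell's law at each interface; in layer i the horizontal offset is hᵢ·tan θᵢ.
Layer 1: θ = 40.60°; offset = 10.7·tan 40.60° = 9.1710 m.
Layer 2: sin θ = 503·sin 40.6°/422 = 0.7757, θ = 50.87°; offset = 16.4·tan 50.87° = 20.1566 m.
Layer 3: sin θ = 581·sin 40.6°/422 = 0.8960, θ = 63.63°; offset = 13.4·tan 63.63° = 27.0337 m.
Σ offsets = 56.3614 m.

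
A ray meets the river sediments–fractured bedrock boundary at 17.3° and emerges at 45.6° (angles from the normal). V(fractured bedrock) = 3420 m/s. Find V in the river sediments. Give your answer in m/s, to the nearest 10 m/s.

1420 m/s

sin 17.3° = 0.2974; sin 45.6° = 0.7145.
V₁ = V₂·(sin θ₁/sin θ₂) = 3420·(0.2974/0.7145) = 1423.46 m/s.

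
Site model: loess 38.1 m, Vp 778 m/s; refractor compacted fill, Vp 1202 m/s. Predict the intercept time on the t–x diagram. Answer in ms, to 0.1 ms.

74.7 ms

θ_c = arcsin(V₁/V₂) = arcsin(778/1202) = 40.33°; cos θ_c = 0.7623.
tᵢ = 2h·cos θ_c / V₁ = 2·38.1·0.7623 / 778 = 0.07466 s.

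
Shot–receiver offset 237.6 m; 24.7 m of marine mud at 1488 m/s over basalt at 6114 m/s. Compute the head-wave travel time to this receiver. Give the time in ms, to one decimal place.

θ_c = arcsin(V₁/V₂) = arcsin(1488/6114) = 14.09°, cos θ_c = 0.9699.
Intercept time tᵢ = 2h cos θ_c / V₁ = 2·24.7·0.9699/1488 = 0.03220 s.
t = x/V₂ + tᵢ = 237.6/6114 + 0.03220 = 0.07106 s.

71.1 ms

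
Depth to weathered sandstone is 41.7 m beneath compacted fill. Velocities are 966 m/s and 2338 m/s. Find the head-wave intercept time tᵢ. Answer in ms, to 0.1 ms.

θ_c = arcsin(V₁/V₂) = arcsin(966/2338) = 24.40°; cos θ_c = 0.9107.
tᵢ = 2h·cos θ_c / V₁ = 2·41.7·0.9107 / 966 = 0.07862 s.

78.6 ms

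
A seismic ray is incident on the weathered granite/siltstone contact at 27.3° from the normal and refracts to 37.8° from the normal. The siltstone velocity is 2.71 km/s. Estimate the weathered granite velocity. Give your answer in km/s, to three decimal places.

2.028 km/s

Snell's law: sin 27.3°/V₁ = sin 37.8°/V₂.
V₁ = V₂·sin 27.3°/sin 37.8° = 2.71 × 0.7483 = 2.028 km/s.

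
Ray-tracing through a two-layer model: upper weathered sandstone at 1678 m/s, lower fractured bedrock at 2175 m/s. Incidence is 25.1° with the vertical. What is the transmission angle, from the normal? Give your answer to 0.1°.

33.4°

sin θ₁/V₁ = sin θ₂/V₂ ⇒ sin θ₂ = 2175·sin 25.1°/1678 = 2175·0.4242/1678 = 0.5498.
θ₂ = arcsin 0.5498 = 33.36° from the normal.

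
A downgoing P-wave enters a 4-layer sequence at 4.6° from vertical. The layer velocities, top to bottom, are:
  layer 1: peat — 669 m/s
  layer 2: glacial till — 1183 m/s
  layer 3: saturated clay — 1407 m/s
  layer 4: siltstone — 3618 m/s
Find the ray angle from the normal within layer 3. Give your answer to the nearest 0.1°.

Ray parameter p = sin 4.6° / 669 = 1.1988e-04 s/m.
sin θ_3 = p·V_3 = 1.1988e-04 × 1407 = 0.1687.
θ_3 = arcsin 0.1687 = 9.71°.

9.7°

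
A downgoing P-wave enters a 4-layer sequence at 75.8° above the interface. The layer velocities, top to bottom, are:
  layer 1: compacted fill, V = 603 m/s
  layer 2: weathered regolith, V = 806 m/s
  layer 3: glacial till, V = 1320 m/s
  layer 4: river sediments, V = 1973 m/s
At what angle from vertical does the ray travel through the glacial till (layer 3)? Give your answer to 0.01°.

From the normal: θ₁ = 90° − 75.8° = 14.2°.
Snell's law across each interface conserves sin θ / V, so sin θ_3 = V_3·sin θ₁/V₁.
sin θ_3 = 1320 × sin 14.2° / 603 = 0.5370.
θ_3 = 32.48° from the vertical.

32.48°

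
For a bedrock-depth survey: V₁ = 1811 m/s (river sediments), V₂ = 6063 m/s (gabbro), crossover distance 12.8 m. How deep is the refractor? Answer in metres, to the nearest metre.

x_cross = 2h·√((V₂+V₁)/(V₂−V₁)) → h = x_cross / (2·√((V₂+V₁)/(V₂−V₁))).
√((V₂+V₁)/(V₂−V₁)) = √((6063+1811)/(6063−1811)) = 1.3608.
h = 12.8 / (2·1.3608) = 4.70 m.

5 m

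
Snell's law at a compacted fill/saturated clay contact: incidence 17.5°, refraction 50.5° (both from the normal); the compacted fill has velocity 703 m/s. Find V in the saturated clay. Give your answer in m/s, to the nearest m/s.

sin 17.5° = 0.3007; sin 50.5° = 0.7716.
V₂ = V₁·(sin θ₂/sin θ₁) = 703·(0.7716/0.3007) = 1803.93 m/s.

1804 m/s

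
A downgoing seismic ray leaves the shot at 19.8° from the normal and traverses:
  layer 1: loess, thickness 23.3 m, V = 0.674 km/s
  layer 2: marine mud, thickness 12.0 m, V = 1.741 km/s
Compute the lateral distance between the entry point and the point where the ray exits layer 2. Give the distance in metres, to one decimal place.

Ray parameter p = sin 19.8° / 0.674 km/s = 5.0258e-01 s/km.
Layer 1: θ = 19.80°; offset = 23.3·tan 19.80° = 8.389 m.
Layer 2: sin θ = p·1.741 = 0.8750 → θ = 61.04°; offset = 12.0·tan 61.04° = 21.688 m.
Total horizontal offset = 30.076 m.

30.1 m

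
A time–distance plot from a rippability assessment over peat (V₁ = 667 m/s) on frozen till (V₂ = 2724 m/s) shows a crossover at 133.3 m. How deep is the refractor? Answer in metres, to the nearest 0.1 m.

51.9 m

h = (x_cross/2)·√((V₂−V₁)/(V₂+V₁)).
(V₂−V₁)/(V₂+V₁) = (2724−667)/(2724+667) = 0.6066; √ = 0.7788.
h = (133.3/2)·0.7788 = 51.91 m.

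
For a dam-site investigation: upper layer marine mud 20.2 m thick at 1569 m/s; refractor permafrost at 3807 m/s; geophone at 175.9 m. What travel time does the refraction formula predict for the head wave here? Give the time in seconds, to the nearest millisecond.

0.070 s

θ_c = arcsin(V₁/V₂) = arcsin(1569/3807) = 24.34°, cos θ_c = 0.9111.
Intercept time tᵢ = 2h cos θ_c / V₁ = 2·20.2·0.9111/1569 = 0.02346 s.
t = x/V₂ + tᵢ = 175.9/3807 + 0.02346 = 0.06966 s.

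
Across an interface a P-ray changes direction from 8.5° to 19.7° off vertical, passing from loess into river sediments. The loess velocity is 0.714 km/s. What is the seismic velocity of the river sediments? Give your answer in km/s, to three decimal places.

1.628 km/s

sin 8.5° = 0.1478; sin 19.7° = 0.3371.
V₂ = V₁·(sin θ₂/sin θ₁) = 0.714·(0.3371/0.1478) = 1.628 km/s.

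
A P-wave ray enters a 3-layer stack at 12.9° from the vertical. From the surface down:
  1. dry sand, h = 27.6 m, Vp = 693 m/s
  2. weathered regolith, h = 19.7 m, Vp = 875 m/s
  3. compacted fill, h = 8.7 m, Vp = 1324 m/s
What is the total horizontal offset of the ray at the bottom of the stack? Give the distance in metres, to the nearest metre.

16 m

p = sin θ₁/V₁ = sin 12.9°/693 = 3.2215e-04 s/m is conserved through the stack.
Layer 1: θ = 12.90°; offset = 27.6·tan 12.90° = 6.321 m.
Layer 2: sin θ = p·875 = 0.2819 → θ = 16.37°; offset = 19.7·tan 16.37° = 5.788 m.
Layer 3: sin θ = p·1324 = 0.4265 → θ = 25.25°; offset = 8.7·tan 25.25° = 4.103 m.
Σ offsets = 16.212 m.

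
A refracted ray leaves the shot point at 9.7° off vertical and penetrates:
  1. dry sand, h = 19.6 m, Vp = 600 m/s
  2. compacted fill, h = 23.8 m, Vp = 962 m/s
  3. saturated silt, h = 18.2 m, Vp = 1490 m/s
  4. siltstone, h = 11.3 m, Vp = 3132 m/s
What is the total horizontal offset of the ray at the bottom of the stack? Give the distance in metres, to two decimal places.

Apply Snell's law at each interface; in layer i the horizontal offset is hᵢ·tan θᵢ.
Layer 1: θ = 9.70°; offset = 19.6·tan 9.70° = 3.3503 m.
Layer 2: sin θ = 962·sin 9.7°/600 = 0.2701, θ = 15.67°; offset = 23.8·tan 15.67° = 6.6777 m.
Layer 3: sin θ = 1490·sin 9.7°/600 = 0.4184, θ = 24.73°; offset = 18.2·tan 24.73° = 8.3844 m.
Layer 4: sin θ = 3132·sin 9.7°/600 = 0.8795, θ = 61.58°; offset = 11.3·tan 61.58° = 20.8848 m.
Summing the layer offsets gives 39.2972 m.

39.30 m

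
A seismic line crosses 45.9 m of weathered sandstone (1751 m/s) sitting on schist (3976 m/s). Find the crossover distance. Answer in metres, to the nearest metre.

θ_c = arcsin(1751/3976) = 26.13°, so cos θ_c = 0.8978 and tᵢ = 2h cos θ_c/V₁ = 0.0471 s.
At crossover x/V₁ = x/V₂ + tᵢ ⇒ x = tᵢ/(1/V₁ − 1/V₂) = 0.04707/(5.7110e-04 − 2.5151e-04) = 147.28 m.

147 m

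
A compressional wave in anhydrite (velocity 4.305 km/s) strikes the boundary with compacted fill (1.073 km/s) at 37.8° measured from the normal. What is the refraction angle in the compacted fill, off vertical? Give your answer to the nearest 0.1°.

8.8°

sin θ₁/V₁ = sin θ₂/V₂ ⇒ sin θ₂ = 1.073·sin 37.8°/4.305 = 1.073·0.6129/4.305 = 0.1528.
θ₂ = sin⁻¹(0.1528) = 8.79° (from vertical).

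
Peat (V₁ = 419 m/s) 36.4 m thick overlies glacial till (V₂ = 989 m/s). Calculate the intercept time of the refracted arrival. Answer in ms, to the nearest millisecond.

157 ms

tᵢ = 2h·√(V₂²−V₁²)/(V₁V₂).
√(V₂²−V₁²) = √(989²−419²) = 895.9 m/s.
tᵢ = 2·36.4·895.9/(419·989) = 0.15738 s.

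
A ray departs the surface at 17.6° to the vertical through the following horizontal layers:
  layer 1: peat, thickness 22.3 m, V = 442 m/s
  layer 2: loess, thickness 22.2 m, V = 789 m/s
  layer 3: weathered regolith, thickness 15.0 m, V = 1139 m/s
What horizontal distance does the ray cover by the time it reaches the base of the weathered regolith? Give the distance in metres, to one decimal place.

p = sin θ₁/V₁ = sin 17.6°/442 = 6.8409e-04 s/m is conserved through the stack.
Layer 1: θ = 17.60°; offset = 22.3·tan 17.60° = 7.074 m.
Layer 2: sin θ = p·789 = 0.5398 → θ = 32.67°; offset = 22.2·tan 32.67° = 14.234 m.
Layer 3: sin θ = p·1139 = 0.7792 → θ = 51.19°; offset = 15.0·tan 51.19° = 18.647 m.
Summing the layer offsets gives 39.955 m.

40.0 m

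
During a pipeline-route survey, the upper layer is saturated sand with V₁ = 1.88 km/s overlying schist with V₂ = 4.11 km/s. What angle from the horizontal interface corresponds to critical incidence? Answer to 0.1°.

At critical incidence the refracted ray runs along the interface (θ₂ = 90°), so sin θ_c = V₁/V₂.
θ_c = arcsin(1.88/4.11) = arcsin 0.4574 = 27.22°.
Measured from the interface: 90° − 27.22° = 62.78°.

62.8°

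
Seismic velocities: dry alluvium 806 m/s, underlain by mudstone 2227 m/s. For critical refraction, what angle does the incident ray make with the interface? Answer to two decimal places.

68.78°

At critical incidence the refracted ray runs along the interface (θ₂ = 90°), so sin θ_c = V₁/V₂.
θ_c = arcsin(806/2227) = arcsin 0.3619 = 21.22°.
Measured from the interface: 90° − 21.22° = 68.78°.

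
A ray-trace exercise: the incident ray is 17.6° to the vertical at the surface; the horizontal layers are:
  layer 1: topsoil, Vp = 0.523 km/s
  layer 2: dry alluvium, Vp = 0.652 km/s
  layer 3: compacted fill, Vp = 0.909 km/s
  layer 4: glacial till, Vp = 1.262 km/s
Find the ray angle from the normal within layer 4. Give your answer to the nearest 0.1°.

Ray parameter p = sin 17.6° / 0.523 = 5.7815e-01 s/km.
sin θ_4 = p·V_4 = 5.7815e-01 × 1.262 = 0.7296.
θ_4 = 46.85° from the vertical.

46.9°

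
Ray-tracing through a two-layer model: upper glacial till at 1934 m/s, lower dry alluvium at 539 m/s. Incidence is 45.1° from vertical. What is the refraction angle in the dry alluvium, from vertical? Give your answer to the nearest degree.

sin θ₁/V₁ = sin θ₂/V₂ ⇒ sin θ₂ = 539·sin 45.1°/1934 = 539·0.7083/1934 = 0.1974.
θ₂ = sin⁻¹(0.1974) = 11.39° (from vertical).

11°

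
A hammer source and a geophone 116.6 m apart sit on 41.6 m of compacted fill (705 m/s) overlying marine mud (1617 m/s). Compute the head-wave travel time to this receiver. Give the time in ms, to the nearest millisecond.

178 ms

t = x/V₂ + 2h·√(V₂²−V₁²)/(V₁V₂).
√(V₂²−V₁²) = √(1617²−705²) = 1455.2 m/s; delay term = 2·41.6·1455.2/(705·1617) = 0.10621 s.
t = 116.6/1617 + 0.10621 = 0.17832 s.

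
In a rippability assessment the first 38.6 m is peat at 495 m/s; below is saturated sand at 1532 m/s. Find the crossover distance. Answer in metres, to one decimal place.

107.9 m

x_cross = 2h·√((V₂+V₁)/(V₂−V₁)).
(V₂+V₁)/(V₂−V₁) = (1532+495)/(1532−495) = 1.9547; √ = 1.3981.
x_cross = 2·38.6·1.3981 = 107.93 m.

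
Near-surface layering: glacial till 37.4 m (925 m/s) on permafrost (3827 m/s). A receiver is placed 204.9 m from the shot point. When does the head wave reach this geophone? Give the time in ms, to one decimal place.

t = x/V₂ + 2h·√(V₂²−V₁²)/(V₁V₂).
√(V₂²−V₁²) = √(3827²−925²) = 3713.5 m/s; delay term = 2·37.4·3713.5/(925·3827) = 0.07847 s.
t = 204.9/3827 + 0.07847 = 0.13201 s.

132.0 ms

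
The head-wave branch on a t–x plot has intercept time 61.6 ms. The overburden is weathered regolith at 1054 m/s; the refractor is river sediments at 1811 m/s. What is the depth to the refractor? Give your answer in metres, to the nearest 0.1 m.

39.9 m

θ_c = arcsin(1054/1811) = 35.59°; cos θ_c = 0.8132.
tᵢ = 2h cos θ_c/V₁ ⇒ h = tᵢ·V₁/(2 cos θ_c) = 0.0616·1054/(2·0.8132) = 39.92 m.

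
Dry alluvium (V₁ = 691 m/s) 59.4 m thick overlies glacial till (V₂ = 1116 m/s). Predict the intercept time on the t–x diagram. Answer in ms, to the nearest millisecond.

135 ms

tᵢ = 2h·√(V₂²−V₁²)/(V₁V₂).
√(V₂²−V₁²) = √(1116²−691²) = 876.3 m/s.
tᵢ = 2·59.4·876.3/(691·1116) = 0.13500 s.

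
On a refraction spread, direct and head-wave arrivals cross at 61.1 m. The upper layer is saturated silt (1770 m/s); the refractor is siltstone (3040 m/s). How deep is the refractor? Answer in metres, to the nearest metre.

16 m

x_cross = 2h·√((V₂+V₁)/(V₂−V₁)) → h = x_cross / (2·√((V₂+V₁)/(V₂−V₁))).
√((V₂+V₁)/(V₂−V₁)) = √((3040+1770)/(3040−1770)) = 1.9461.
h = 61.1 / (2·1.9461) = 15.70 m.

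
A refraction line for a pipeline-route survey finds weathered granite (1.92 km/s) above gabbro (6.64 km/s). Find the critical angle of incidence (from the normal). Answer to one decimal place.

16.8°

Critical incidence: sin θ_c = V₁/V₂ = 1.92/6.64 = 0.2892.
θ_c = arcsin 0.2892 = 16.81°.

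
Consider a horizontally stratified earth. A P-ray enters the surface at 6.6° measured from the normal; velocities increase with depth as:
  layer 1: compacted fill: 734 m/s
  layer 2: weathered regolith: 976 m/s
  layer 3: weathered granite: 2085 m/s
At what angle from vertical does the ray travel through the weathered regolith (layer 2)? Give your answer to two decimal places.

8.79°

Ray parameter p = sin 6.6° / 734 = 1.5659e-04 s/m.
sin θ_2 = p·V_2 = 1.5659e-04 × 976 = 0.1528.
θ_2 = arcsin 0.1528 = 8.79°.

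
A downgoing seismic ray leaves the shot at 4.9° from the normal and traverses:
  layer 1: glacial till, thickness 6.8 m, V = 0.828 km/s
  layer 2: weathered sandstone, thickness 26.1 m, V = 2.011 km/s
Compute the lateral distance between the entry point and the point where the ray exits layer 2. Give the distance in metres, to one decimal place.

6.1 m

Apply Snell's law at each interface; in layer i the horizontal offset is hᵢ·tan θᵢ.
Layer 1: θ = 4.90°; offset = 6.8·tan 4.90° = 0.583 m.
Layer 2: sin θ = 2.011·sin 4.9°/0.828 = 0.2075, θ = 11.97°; offset = 26.1·tan 11.97° = 5.535 m.
Summing the layer offsets gives 6.118 m.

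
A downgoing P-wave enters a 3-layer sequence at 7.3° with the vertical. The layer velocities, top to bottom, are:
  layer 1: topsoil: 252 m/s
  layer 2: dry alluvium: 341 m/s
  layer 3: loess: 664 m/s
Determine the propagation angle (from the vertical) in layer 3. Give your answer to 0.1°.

19.6°

Ray parameter p = sin 7.3° / 252 = 5.0422e-04 s/m.
sin θ_3 = p·V_3 = 5.0422e-04 × 664 = 0.3348.
θ_3 = 19.56° from the vertical.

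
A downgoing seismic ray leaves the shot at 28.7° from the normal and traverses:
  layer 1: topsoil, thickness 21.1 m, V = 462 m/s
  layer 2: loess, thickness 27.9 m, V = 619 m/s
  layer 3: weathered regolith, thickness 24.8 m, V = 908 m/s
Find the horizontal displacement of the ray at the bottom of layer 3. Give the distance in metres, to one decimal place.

105.8 m

Apply Snell's law at each interface; in layer i the horizontal offset is hᵢ·tan θᵢ.
Layer 1: θ = 28.70°; offset = 21.1·tan 28.70° = 11.552 m.
Layer 2: sin θ = 619·sin 28.7°/462 = 0.6434, θ = 40.05°; offset = 27.9·tan 40.05° = 23.450 m.
Layer 3: sin θ = 908·sin 28.7°/462 = 0.9438, θ = 70.70°; offset = 24.8·tan 70.70° = 70.828 m.
Σ offsets = 105.830 m.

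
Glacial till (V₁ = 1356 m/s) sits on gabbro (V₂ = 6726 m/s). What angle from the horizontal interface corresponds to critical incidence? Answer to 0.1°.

Critical incidence: sin θ_c = V₁/V₂ = 1356/6726 = 0.2016.
θ_c = arcsin 0.2016 = 11.63°.
Measured from the interface: 90° − 11.63° = 78.37°.

78.4°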